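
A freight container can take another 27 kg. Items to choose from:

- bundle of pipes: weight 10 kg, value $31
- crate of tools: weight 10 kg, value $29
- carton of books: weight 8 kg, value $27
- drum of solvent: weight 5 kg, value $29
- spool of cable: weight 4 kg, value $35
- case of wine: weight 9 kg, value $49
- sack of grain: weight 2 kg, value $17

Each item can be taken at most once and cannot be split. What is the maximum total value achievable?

$140

This is a 0/1 knapsack; check combinations near the capacity.
- carton of books+drum of solvent+spool of cable+case of wine: weight 8+5+4+9=26, value 27+29+35+49=140
- bundle of pipes+spool of cable+case of wine+sack of grain: weight 10+4+9+2=25, value 31+35+49+17=132
- drum of solvent+spool of cable+case of wine+sack of grain: weight 5+4+9+2=20, value 29+35+49+17=130
- crate of tools+spool of cable+case of wine+sack of grain: weight 10+4+9+2=25, value 29+35+49+17=130
Best: $140.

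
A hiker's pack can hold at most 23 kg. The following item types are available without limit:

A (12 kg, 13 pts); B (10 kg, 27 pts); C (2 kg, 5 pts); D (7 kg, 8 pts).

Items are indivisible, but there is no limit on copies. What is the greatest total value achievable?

Best value-per-unit is B at 27/10; filling with it alone gives 2×27 = 54.
Optimal mix: 2×B + 1×C → weight 22, value 59.

59 pts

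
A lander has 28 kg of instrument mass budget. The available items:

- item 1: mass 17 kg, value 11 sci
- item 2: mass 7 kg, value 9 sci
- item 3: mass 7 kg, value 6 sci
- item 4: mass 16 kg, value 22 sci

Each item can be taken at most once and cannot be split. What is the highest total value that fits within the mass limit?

Check high-value combinations within 28 kg:
- item 2+item 4: mass 7+16=23, value 9+22=31
- item 3+item 4: mass 7+16=23, value 6+22=28
- item 4: mass 16, value 22
- item 1+item 2: mass 17+7=24, value 11+9=20
- item 1+item 3: mass 17+7=24, value 11+6=17
Best: 31 sci.

31 sci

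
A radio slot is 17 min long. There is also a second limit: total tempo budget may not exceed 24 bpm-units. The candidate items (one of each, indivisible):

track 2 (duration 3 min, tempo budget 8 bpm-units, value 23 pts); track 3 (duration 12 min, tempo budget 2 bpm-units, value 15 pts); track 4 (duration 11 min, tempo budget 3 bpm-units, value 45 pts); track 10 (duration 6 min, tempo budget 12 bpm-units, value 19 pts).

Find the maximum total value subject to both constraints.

Feasible sets respecting both limits:
- track 2+track 4: duration 14, tempo budget 11, value 68
- track 4+track 10: duration 17, tempo budget 15, value 64
- track 4: duration 11, tempo budget 3, value 45
- track 2+track 10: duration 9, tempo budget 20, value 42
Best: 68 pts.

68 pts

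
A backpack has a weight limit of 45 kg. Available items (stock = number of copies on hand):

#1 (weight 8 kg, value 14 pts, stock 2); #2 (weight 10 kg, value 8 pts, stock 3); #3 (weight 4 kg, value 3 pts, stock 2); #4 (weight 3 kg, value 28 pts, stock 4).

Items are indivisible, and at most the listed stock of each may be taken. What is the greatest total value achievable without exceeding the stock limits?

151 pts

Top feasible selections:
- 2×#1 + 1×#2 + 1×#3 + 4×#4: weight 42, value 151
- 2×#1 + 1×#2 + 4×#4: weight 38, value 148
- 2×#1 + 2×#3 + 4×#4: weight 36, value 146
Best: 151 pts.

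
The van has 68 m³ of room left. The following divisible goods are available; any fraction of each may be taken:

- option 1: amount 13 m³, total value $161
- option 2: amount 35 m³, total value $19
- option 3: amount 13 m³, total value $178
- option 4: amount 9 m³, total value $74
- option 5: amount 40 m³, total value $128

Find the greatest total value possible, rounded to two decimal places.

518.60

Take in order of value per unit:
- option 3 (178/13 per unit): all 13 → value 178, running total 178.00
- option 1 (161/13 per unit): all 13 → value 161, running total 339.00
- option 4 (74/9 per unit): all 9 → value 74, running total 413.00
- option 5 (128/40 per unit): 33 of 40 → value 33×128/40 = 105.6000, running total 518.60
Total 518.60.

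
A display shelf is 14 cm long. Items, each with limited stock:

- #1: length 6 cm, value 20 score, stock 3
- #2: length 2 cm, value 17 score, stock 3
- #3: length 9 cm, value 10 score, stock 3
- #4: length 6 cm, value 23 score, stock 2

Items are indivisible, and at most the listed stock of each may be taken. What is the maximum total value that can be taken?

74 score

Top feasible selections:
- 3×#2 + 1×#4: length 12, value 74
- 1×#1 + 3×#2: length 12, value 71
- 1×#2 + 2×#4: length 14, value 63
- 1×#1 + 1×#2 + 1×#4: length 14, value 60
Best: 74 score.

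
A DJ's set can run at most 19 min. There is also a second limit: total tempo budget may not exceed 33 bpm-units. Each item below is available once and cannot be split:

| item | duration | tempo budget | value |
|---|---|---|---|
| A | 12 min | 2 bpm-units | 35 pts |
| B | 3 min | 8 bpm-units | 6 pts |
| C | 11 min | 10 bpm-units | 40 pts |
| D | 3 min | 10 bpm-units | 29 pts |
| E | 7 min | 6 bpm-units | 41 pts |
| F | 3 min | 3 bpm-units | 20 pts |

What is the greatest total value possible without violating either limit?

96 pts

Feasible sets respecting both limits:
- B+D+E+F: duration 16, tempo budget 27, value 96
- D+E+F: duration 13, tempo budget 19, value 90
- C+D+F: duration 17, tempo budget 23, value 89
Best: 96 pts.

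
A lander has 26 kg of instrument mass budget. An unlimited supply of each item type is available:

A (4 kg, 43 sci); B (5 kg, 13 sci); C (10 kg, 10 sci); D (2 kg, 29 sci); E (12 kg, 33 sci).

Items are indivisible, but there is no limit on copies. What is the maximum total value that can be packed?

377 sci

Best value-per-unit is D at 29/2, and filling with it alone uses mass 13×2=26. No mix of the others beats 13×29 = 377.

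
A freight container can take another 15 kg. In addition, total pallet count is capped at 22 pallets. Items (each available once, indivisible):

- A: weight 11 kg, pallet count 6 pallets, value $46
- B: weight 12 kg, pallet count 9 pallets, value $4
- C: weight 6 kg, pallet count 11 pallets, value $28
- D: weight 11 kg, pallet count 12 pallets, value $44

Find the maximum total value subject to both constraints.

Feasible sets respecting both limits:
- A: weight 11, pallet count 6, value 46
- D: weight 11, pallet count 12, value 44
- C: weight 6, pallet count 11, value 28
Best: $46.

$46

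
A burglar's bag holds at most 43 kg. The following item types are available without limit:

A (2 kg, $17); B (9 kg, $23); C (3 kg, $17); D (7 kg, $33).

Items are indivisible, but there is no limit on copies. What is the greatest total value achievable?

Best value-per-unit is A at 17/2, and filling with it alone uses weight 21×2=42. No mix of the others beats 21×17 = 357.

$357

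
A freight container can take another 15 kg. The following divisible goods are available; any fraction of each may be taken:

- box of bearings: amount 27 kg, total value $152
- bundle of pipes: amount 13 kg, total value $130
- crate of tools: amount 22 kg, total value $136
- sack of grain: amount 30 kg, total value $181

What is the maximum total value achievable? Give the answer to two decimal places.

142.36

Take in order of value per unit:
- bundle of pipes (130/13 per unit): all 13 → value 130, running total 130.00
- crate of tools (136/22 per unit): 2 of 22 → value 2×136/22 = 12.3636, running total 142.36
Total 142.36.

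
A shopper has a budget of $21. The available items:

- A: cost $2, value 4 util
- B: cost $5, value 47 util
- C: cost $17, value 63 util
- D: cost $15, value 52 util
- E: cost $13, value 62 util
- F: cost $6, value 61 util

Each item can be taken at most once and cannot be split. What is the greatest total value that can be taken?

127 util

This is a 0/1 knapsack; check combinations near the capacity.
- A+E+F: cost 2+13+6=21, value 4+62+61=127
- E+F: cost 13+6=19, value 62+61=123
- A+B+E: cost 2+5+13=20, value 4+47+62=113
- D+F: cost 15+6=21, value 52+61=113
- A+B+F: cost 2+5+6=13, value 4+47+61=112
Best: 127 util.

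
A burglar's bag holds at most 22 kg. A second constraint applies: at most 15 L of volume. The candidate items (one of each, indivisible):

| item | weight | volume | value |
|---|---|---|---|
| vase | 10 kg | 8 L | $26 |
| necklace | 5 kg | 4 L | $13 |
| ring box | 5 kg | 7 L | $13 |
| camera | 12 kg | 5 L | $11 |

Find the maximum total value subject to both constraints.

Feasible sets respecting both limits:
- vase+necklace: weight 15, volume 12, value 39
- vase+ring box: weight 15, volume 15, value 39
- vase+camera: weight 22, volume 13, value 37
Best: $39.

$39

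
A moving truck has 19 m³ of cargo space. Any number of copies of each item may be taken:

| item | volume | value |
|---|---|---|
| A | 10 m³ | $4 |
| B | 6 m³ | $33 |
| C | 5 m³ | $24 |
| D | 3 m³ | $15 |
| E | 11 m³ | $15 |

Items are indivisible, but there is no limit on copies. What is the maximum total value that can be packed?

Best value-per-unit is B at 33/6, and filling with it alone uses volume 3×6=18. No mix of the others beats 3×33 = 99.

$99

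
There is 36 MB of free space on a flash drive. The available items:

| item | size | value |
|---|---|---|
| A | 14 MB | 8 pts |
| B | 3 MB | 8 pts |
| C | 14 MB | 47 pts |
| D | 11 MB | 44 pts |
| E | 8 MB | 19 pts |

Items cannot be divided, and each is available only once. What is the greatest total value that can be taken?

Check high-value combinations within 36 MB:
- B+C+D+E: size 3+14+11+8=36, value 8+47+44+19=118
- C+D+E: size 14+11+8=33, value 47+44+19=110
- B+C+D: size 3+14+11=28, value 8+47+44=99
- C+D: size 14+11=25, value 47+44=91
Best: 118 pts.

118 pts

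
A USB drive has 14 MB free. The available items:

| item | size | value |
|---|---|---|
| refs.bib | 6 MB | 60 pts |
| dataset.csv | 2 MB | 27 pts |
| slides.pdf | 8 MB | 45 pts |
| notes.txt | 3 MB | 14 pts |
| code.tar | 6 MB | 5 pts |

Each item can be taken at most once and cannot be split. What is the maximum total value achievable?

Check high-value combinations within 14 MB:
- refs.bib+slides.pdf: size 6+8=14, value 60+45=105
- refs.bib+dataset.csv+notes.txt: size 6+2+3=11, value 60+27+14=101
- refs.bib+dataset.csv+code.tar: size 6+2+6=14, value 60+27+5=92
- refs.bib+dataset.csv: size 6+2=8, value 60+27=87
- dataset.csv+slides.pdf+notes.txt: size 2+8+3=13, value 27+45+14=86
Best: 105 pts.

105 pts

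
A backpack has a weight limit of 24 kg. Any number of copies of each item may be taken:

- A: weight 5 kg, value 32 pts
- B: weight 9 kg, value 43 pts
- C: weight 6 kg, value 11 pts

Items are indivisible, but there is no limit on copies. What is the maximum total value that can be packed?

Best value-per-unit is A at 32/5; filling with it alone gives 4×32 = 128.
Optimal mix: 3×A + 1×B → weight 24, value 139.

139 pts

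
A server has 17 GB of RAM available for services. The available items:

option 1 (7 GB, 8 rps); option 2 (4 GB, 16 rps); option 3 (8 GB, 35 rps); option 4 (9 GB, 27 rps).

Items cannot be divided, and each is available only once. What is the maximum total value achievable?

Check high-value combinations within 17 GB:
- option 3+option 4: memory 8+9=17, value 35+27=62
- option 2+option 3: memory 4+8=12, value 16+35=51
- option 2+option 4: memory 4+9=13, value 16+27=43
- option 1+option 3: memory 7+8=15, value 8+35=43
- option 3: memory 8, value 35
Best: 62 rps.

62 rps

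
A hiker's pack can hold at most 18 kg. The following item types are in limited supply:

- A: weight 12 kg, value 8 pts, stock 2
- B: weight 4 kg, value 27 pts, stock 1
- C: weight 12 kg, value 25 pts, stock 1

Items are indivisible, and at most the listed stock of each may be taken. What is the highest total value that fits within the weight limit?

Best selections within weight 18 and stock limits:
- 1×B + 1×C: weight 16, value 52
- 1×A + 1×B: weight 16, value 35
Best: 52 pts.

52 pts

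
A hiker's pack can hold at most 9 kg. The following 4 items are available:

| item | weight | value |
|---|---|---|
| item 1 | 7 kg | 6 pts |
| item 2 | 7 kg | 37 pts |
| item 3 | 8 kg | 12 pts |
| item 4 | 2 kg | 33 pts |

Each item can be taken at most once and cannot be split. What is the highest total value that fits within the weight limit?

Check high-value combinations within 9 kg:
- item 2+item 4: weight 7+2=9, value 37+33=70
- item 1+item 4: weight 7+2=9, value 6+33=39
- item 2: weight 7, value 37
- item 4: weight 2, value 33
Best: 70 pts.

70 pts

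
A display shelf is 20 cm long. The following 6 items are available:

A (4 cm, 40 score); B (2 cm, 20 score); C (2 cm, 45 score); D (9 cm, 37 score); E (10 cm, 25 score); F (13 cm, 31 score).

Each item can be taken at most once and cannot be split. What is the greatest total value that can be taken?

142 score

Check high-value combinations within 20 cm:
- A+B+C+D: length 4+2+2+9=17, value 40+20+45+37=142
- A+B+C+E: length 4+2+2+10=18, value 40+20+45+25=130
- A+C+D: length 4+2+9=15, value 40+45+37=122
- A+C+F: length 4+2+13=19, value 40+45+31=116
Best: 142 score.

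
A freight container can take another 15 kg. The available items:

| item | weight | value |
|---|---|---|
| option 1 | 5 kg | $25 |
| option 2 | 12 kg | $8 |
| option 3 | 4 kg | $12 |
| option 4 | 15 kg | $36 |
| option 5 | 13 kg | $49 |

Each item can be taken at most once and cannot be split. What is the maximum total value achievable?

$49

Check high-value combinations within 15 kg:
- option 5: weight 13, value 49
- option 1+option 3: weight 5+4=9, value 25+12=37
- option 4: weight 15, value 36
Best: $49.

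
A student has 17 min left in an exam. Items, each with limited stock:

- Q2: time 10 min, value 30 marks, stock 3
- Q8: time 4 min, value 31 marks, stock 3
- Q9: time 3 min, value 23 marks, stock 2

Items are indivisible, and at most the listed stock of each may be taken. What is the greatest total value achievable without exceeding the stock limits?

Top feasible selections:
- 3×Q8 + 1×Q9: time 15, value 116
- 2×Q8 + 2×Q9: time 14, value 108
Best: 116 marks.

116 marks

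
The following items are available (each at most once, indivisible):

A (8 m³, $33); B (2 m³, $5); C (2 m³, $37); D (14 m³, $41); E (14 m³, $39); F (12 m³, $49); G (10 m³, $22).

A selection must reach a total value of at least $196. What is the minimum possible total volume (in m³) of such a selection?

50

Subsets with value ≥ 196, sorted by total volume:
- A+C+D+E+F: volume 50, value 199
- A+B+C+D+E+F: volume 52, value 204
Minimum volume: 50 m³.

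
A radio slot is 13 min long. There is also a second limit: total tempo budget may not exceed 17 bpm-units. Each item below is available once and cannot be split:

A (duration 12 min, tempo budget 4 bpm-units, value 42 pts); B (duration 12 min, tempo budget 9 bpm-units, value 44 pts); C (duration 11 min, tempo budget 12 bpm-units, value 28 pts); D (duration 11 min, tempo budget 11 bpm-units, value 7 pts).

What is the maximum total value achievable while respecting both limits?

Feasible sets respecting both limits:
- B: duration 12, tempo budget 9, value 44
- A: duration 12, tempo budget 4, value 42
- C: duration 11, tempo budget 12, value 28
- D: duration 11, tempo budget 11, value 7
Best: 44 pts.

44 pts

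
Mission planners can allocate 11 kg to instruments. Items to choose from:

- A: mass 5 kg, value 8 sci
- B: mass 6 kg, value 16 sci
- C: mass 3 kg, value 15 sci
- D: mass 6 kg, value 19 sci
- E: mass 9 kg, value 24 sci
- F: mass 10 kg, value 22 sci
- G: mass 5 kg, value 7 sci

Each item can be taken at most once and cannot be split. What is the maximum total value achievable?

34 sci

Check high-value combinations within 11 kg:
- C+D: mass 3+6=9, value 15+19=34
- B+C: mass 6+3=9, value 16+15=31
- A+D: mass 5+6=11, value 8+19=27
- D+G: mass 6+5=11, value 19+7=26
- E: mass 9, value 24
Best: 34 sci.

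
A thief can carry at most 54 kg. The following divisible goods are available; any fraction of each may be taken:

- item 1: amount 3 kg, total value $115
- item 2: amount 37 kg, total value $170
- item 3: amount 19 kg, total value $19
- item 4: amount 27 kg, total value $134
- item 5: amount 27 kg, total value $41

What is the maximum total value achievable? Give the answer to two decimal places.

Take in order of value per unit:
- item 1 (115/3 per unit): all 3 → value 115, running total 115.00
- item 4 (134/27 per unit): all 27 → value 134, running total 249.00
- item 2 (170/37 per unit): 24 of 37 → value 24×170/37 = 110.2703, running total 359.27
Total 359.27.

359.27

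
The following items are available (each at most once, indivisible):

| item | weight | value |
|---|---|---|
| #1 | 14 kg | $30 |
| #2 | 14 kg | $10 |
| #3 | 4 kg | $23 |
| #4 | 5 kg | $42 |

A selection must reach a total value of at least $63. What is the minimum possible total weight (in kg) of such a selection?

Subsets with value ≥ 63, sorted by total weight:
- #3+#4: weight 9, value 65
- #1+#4: weight 19, value 72
- #1+#3+#4: weight 23, value 95
- #2+#3+#4: weight 23, value 75
Minimum weight: 9 kg.

9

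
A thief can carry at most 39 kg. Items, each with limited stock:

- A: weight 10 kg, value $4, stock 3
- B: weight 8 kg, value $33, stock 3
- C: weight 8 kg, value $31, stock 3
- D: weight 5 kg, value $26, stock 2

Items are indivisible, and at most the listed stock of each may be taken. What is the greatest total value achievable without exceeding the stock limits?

$156

Best selections within weight 39 and stock limits:
- 3×B + 1×C + 1×D: weight 37, value 156
- 2×B + 2×C + 1×D: weight 37, value 154
- 1×B + 3×C + 1×D: weight 37, value 152
Best: $156.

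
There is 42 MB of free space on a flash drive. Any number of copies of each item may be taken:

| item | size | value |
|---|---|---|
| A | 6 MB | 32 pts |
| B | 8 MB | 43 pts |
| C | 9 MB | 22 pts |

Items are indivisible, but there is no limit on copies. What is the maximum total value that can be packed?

Best value-per-unit is B at 43/8; filling with it alone gives 5×43 = 215.
Optimal mix: 3×A + 3×B → size 42, value 225.

225 pts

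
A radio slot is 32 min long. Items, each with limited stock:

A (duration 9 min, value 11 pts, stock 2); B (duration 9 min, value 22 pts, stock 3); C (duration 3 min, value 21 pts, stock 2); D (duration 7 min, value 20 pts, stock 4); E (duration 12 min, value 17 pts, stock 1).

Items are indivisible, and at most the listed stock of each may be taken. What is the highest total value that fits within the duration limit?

106 pts

Top feasible selections:
- 2×B + 2×C + 1×D: duration 31, value 106
- 1×B + 2×C + 2×D: duration 29, value 104
Best: 106 pts.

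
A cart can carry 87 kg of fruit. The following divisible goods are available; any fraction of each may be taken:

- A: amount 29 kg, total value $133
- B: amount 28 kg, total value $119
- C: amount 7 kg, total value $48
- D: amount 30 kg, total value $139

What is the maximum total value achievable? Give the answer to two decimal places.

409.25

Take in order of value per unit:
- C (48/7 per unit): all 7 → value 48, running total 48.00
- D (139/30 per unit): all 30 → value 139, running total 187.00
- A (133/29 per unit): all 29 → value 133, running total 320.00
- B (119/28 per unit): 21 of 28 → value 21×119/28 = 89.2500, running total 409.25
Total 409.25.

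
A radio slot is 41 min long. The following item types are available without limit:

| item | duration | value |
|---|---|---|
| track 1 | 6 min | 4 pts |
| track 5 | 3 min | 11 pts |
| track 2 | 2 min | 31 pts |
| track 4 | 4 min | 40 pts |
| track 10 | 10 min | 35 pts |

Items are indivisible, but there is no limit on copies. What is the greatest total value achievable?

Best value-per-unit is track 2 at 31/2, and filling with it alone uses duration 20×2=40. No mix of the others beats 20×31 = 620.

620 pts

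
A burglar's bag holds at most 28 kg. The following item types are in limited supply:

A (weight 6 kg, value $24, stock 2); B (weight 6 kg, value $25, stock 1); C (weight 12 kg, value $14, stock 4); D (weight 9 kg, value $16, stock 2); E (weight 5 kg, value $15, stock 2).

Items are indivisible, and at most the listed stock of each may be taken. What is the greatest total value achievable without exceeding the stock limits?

Top feasible selections:
- 2×A + 1×B + 2×E: weight 28, value 103
- 2×A + 1×B + 1×D: weight 27, value 89
- 2×A + 1×B + 1×E: weight 23, value 88
- 1×A + 1×B + 1×D + 1×E: weight 26, value 80
Best: $103.

$103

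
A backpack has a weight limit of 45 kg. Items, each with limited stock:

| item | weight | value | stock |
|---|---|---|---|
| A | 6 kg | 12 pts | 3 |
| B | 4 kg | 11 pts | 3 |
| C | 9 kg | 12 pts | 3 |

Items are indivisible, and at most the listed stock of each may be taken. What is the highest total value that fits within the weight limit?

Best selections within weight 45 and stock limits:
- 3×A + 2×B + 2×C: weight 44, value 82
- 3×A + 3×B + 1×C: weight 39, value 81
- 2×A + 3×B + 2×C: weight 42, value 81
- 1×A + 3×B + 3×C: weight 45, value 81
Best: 82 pts.

82 pts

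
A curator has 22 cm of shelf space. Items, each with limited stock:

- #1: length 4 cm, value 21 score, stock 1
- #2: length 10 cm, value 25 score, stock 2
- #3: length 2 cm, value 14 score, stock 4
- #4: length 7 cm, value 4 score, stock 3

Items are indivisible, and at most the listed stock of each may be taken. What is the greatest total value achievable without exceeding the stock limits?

102 score

Best selections within length 22 and stock limits:
- 1×#1 + 1×#2 + 4×#3: length 22, value 102
- 1×#1 + 1×#2 + 3×#3: length 20, value 88
- 1×#2 + 4×#3: length 18, value 81
Best: 102 score.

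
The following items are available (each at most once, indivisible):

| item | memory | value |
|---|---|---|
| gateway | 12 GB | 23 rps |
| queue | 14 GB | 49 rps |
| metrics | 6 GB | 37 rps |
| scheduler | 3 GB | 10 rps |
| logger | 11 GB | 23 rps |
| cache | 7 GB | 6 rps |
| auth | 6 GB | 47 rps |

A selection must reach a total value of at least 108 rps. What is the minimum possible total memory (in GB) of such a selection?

Subsets with value ≥ 108, sorted by total memory:
- queue+metrics+auth: memory 26, value 133
- metrics+scheduler+logger+auth: memory 26, value 117
Minimum memory: 26 GB.

26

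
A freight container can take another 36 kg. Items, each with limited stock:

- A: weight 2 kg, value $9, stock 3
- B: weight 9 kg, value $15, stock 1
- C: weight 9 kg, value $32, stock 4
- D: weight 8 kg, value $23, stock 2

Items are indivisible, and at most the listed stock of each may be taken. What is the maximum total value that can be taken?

$128

Best selections within weight 36 and stock limits:
- 4×C: weight 36, value 128
- 3×A + 3×C: weight 33, value 123
- 3×C + 1×D: weight 35, value 119
- 1×A + 2×C + 2×D: weight 36, value 119
Best: $128.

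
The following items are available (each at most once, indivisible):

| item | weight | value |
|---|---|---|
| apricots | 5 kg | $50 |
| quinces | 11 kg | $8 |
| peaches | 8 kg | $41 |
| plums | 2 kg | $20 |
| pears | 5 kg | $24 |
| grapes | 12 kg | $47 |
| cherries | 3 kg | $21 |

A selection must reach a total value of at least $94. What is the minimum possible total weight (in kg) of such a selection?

12

Subsets with value ≥ 94, sorted by total weight:
- apricots+plums+pears: weight 12, value 94
- apricots+pears+cherries: weight 13, value 95
- apricots+plums+pears+cherries: weight 15, value 115
Minimum weight: 12 kg.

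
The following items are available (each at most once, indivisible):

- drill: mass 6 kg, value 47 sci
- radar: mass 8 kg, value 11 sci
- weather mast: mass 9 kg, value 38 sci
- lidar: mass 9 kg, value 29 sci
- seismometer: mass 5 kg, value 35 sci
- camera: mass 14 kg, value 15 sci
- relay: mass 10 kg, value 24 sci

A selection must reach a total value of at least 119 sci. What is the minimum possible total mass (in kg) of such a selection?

20

Subsets with value ≥ 119, sorted by total mass:
- drill+weather mast+seismometer: mass 20, value 120
- drill+radar+weather mast+seismometer: mass 28, value 131
- drill+radar+lidar+seismometer: mass 28, value 122
- drill+weather mast+lidar+seismometer: mass 29, value 149
Minimum mass: 20 kg.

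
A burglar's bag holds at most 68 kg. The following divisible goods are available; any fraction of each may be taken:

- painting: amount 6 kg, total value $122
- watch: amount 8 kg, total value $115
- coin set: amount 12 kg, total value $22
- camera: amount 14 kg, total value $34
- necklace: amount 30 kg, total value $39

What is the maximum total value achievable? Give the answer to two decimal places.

329.40

Take in order of value per unit:
- painting (122/6 per unit): all 6 → value 122, running total 122.00
- watch (115/8 per unit): all 8 → value 115, running total 237.00
- camera (34/14 per unit): all 14 → value 34, running total 271.00
- coin set (22/12 per unit): all 12 → value 22, running total 293.00
- necklace (39/30 per unit): 28 of 30 → value 28×39/30 = 36.4000, running total 329.40
Total 329.40.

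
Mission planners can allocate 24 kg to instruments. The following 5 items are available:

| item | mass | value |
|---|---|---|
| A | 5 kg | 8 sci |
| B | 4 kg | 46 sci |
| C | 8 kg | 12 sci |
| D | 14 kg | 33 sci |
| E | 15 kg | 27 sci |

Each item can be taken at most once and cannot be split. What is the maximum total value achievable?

This is a 0/1 knapsack; check combinations near the capacity.
- A+B+D: mass 5+4+14=23, value 8+46+33=87
- A+B+E: mass 5+4+15=24, value 8+46+27=81
- B+D: mass 4+14=18, value 46+33=79
- B+E: mass 4+15=19, value 46+27=73
- A+B+C: mass 5+4+8=17, value 8+46+12=66
Best: 87 sci.

87 sci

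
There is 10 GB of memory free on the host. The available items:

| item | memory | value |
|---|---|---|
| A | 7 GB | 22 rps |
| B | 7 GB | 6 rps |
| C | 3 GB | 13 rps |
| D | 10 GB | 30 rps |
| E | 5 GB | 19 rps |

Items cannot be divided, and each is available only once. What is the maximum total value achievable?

35 rps

Check high-value combinations within 10 GB:
- A+C: memory 7+3=10, value 22+13=35
- C+E: memory 3+5=8, value 13+19=32
- D: memory 10, value 30
- A: memory 7, value 22
Best: 35 rps.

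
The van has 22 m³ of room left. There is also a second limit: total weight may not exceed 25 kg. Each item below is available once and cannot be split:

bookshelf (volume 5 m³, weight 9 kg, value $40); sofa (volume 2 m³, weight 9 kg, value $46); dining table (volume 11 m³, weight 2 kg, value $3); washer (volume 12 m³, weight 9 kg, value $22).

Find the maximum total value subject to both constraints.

Feasible sets respecting both limits:
- bookshelf+sofa+dining table: volume 18, weight 20, value 89
- bookshelf+sofa: volume 7, weight 18, value 86
- sofa+washer: volume 14, weight 18, value 68
- bookshelf+washer: volume 17, weight 18, value 62
Best: $89.

$89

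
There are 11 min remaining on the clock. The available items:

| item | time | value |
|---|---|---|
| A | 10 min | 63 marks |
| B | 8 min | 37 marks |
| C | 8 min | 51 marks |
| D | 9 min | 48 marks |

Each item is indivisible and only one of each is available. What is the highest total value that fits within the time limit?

This is a 0/1 knapsack; check combinations near the capacity.
- A: time 10, value 63
- C: time 8, value 51
- D: time 9, value 48
Best: 63 marks.

63 marks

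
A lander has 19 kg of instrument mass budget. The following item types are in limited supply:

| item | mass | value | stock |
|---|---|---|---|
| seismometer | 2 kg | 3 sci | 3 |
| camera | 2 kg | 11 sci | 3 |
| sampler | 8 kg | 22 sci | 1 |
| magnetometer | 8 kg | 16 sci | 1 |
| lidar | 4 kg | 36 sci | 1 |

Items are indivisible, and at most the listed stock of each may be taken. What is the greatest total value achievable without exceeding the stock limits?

91 sci

Best selections within mass 19 and stock limits:
- 3×camera + 1×sampler + 1×lidar: mass 18, value 91
- 3×camera + 1×magnetometer + 1×lidar: mass 18, value 85
- 1×seismometer + 2×camera + 1×sampler + 1×lidar: mass 18, value 83
- 2×camera + 1×sampler + 1×lidar: mass 16, value 80
Best: 91 sci.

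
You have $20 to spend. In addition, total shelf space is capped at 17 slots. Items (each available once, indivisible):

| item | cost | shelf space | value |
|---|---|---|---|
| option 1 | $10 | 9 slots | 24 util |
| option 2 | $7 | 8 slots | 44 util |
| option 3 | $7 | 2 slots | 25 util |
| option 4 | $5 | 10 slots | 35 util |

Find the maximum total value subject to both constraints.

69 util

Feasible sets respecting both limits:
- option 2+option 3: cost 14, shelf space 10, value 69
- option 1+option 2: cost 17, shelf space 17, value 68
- option 3+option 4: cost 12, shelf space 12, value 60
Best: 69 util.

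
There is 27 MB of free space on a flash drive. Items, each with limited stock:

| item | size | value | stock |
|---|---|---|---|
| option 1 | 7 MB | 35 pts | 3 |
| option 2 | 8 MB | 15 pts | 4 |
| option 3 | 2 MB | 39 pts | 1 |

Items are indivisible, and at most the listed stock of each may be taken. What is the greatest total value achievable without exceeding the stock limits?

Top feasible selections:
- 3×option 1 + 1×option 3: size 23, value 144
- 2×option 1 + 1×option 2 + 1×option 3: size 24, value 124
Best: 144 pts.

144 pts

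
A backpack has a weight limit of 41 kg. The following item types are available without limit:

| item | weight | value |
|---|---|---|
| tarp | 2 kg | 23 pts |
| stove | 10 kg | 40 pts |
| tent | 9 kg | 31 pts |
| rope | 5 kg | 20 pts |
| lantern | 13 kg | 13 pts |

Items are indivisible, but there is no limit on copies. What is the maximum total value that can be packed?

460 pts

Best value-per-unit is tarp at 23/2, and filling with it alone uses weight 20×2=40. No mix of the others beats 20×23 = 460.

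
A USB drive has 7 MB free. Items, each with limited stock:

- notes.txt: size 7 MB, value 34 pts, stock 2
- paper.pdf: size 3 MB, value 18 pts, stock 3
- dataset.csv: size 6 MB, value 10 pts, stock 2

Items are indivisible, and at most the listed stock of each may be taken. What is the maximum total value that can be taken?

36 pts

Best selections within size 7 and stock limits:
- 2×paper.pdf: size 6, value 36
- 1×notes.txt: size 7, value 34
- 1×paper.pdf: size 3, value 18
Best: 36 pts.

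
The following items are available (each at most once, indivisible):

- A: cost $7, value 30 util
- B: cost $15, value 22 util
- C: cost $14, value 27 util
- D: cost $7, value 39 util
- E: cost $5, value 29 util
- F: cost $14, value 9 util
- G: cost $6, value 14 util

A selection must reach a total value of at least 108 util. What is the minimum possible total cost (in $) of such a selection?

Subsets with value ≥ 108, sorted by total cost:
- A+D+E+G: cost 25, value 112
- C+D+E+G: cost 32, value 109
- A+C+D+E: cost 33, value 125
- A+B+D+E: cost 34, value 120
Minimum cost: 25 $.

25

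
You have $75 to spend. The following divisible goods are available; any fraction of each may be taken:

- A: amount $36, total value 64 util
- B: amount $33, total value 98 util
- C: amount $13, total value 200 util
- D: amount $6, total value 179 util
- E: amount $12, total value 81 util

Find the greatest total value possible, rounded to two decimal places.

577.56

Take in order of value per unit:
- D (179/6 per unit): all 6 → value 179, running total 179.00
- C (200/13 per unit): all 13 → value 200, running total 379.00
- E (81/12 per unit): all 12 → value 81, running total 460.00
- B (98/33 per unit): all 33 → value 98, running total 558.00
- A (64/36 per unit): 11 of 36 → value 11×64/36 = 19.5556, running total 577.56
Total 577.56.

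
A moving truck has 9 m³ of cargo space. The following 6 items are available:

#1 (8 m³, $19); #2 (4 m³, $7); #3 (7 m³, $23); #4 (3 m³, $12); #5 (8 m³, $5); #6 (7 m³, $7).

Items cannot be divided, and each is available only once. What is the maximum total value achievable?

$23

Check high-value combinations within 9 m³:
- #3: volume 7, value 23
- #2+#4: volume 4+3=7, value 7+12=19
- #1: volume 8, value 19
- #4: volume 3, value 12
Best: $23.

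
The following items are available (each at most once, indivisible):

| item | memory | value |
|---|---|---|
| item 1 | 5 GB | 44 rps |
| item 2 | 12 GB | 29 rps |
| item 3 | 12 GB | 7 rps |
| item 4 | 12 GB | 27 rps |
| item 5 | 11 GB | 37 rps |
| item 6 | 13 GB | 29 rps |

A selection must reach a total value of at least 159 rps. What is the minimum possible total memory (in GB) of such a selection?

Subsets with value ≥ 159, sorted by total memory:
- item 1+item 2+item 4+item 5+item 6: memory 53, value 166
- item 1+item 2+item 3+item 4+item 5+item 6: memory 65, value 173
Minimum memory: 53 GB.

53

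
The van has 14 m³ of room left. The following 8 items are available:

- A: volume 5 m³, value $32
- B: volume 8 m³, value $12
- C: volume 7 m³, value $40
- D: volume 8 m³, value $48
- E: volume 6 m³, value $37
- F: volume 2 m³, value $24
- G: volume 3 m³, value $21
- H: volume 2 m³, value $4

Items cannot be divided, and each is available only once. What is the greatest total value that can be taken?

$96

Check high-value combinations within 14 m³:
- A+C+F: volume 5+7+2=14, value 32+40+24=96
- A+E+F: volume 5+6+2=13, value 32+37+24=93
- D+F+G: volume 8+2+3=13, value 48+24+21=93
Best: $96.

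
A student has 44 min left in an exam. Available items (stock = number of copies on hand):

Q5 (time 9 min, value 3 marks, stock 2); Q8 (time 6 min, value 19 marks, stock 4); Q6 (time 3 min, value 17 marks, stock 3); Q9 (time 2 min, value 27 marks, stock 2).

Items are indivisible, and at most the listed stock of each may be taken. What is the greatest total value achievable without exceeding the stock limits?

Top feasible selections:
- 4×Q8 + 3×Q6 + 2×Q9: time 37, value 181
- 1×Q5 + 4×Q8 + 2×Q6 + 2×Q9: time 43, value 167
Best: 181 marks.

181 marks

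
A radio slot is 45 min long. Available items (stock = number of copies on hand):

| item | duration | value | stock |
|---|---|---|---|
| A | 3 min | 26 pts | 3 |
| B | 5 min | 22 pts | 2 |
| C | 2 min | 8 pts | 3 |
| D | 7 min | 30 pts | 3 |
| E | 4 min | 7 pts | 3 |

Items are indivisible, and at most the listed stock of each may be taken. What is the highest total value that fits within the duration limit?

Best selections within duration 45 and stock limits:
- 3×A + 2×B + 2×C + 3×D: duration 44, value 228
- 3×A + 1×B + 3×C + 3×D + 1×E: duration 45, value 221
- 3×A + 2×B + 1×C + 3×D: duration 42, value 220
Best: 228 pts.

228 pts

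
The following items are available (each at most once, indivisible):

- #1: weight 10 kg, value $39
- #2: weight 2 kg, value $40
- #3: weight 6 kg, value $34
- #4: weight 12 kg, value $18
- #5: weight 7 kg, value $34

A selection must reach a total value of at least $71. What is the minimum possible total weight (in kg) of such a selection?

Subsets with value ≥ 71, sorted by total weight:
- #2+#3: weight 8, value 74
- #2+#5: weight 9, value 74
- #1+#2: weight 12, value 79
- #2+#3+#5: weight 15, value 108
Minimum weight: 8 kg.

8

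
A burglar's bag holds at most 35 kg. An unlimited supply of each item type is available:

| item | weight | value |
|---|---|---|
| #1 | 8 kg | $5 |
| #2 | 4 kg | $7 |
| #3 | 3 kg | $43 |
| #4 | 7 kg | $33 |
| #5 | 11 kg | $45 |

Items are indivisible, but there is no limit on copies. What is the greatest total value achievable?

$473

Best value-per-unit is #3 at 43/3, and filling with it alone uses weight 11×3=33. No mix of the others beats 11×43 = 473.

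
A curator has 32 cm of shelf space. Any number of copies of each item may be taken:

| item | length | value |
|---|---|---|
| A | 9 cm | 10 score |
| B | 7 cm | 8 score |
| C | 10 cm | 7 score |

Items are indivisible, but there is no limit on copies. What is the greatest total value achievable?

36 score

Best value-per-unit is B at 8/7; filling with it alone gives 4×8 = 32.
Optimal mix: 2×A + 2×B → length 32, value 36.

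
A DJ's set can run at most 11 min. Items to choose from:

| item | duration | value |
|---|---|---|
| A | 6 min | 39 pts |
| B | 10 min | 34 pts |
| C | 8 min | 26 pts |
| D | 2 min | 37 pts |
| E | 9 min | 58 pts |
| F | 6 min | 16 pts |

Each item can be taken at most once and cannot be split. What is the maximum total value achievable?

95 pts

This is a 0/1 knapsack; check combinations near the capacity.
- D+E: duration 2+9=11, value 37+58=95
- A+D: duration 6+2=8, value 39+37=76
- C+D: duration 8+2=10, value 26+37=63
- E: duration 9, value 58
- D+F: duration 2+6=8, value 37+16=53
Best: 95 pts.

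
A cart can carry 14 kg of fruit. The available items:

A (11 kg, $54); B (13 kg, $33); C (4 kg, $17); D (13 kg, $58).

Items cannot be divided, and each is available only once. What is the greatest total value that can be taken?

This is a 0/1 knapsack; check combinations near the capacity.
- D: weight 13, value 58
- A: weight 11, value 54
- B: weight 13, value 33
- C: weight 4, value 17
Best: $58.

$58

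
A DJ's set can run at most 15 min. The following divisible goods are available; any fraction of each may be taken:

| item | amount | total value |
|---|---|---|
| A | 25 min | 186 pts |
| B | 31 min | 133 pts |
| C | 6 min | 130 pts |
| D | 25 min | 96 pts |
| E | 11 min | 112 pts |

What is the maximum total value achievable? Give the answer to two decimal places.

Take in order of value per unit:
- C (130/6 per unit): all 6 → value 130, running total 130.00
- E (112/11 per unit): 9 of 11 → value 9×112/11 = 91.6364, running total 221.64
Total 221.64.

221.64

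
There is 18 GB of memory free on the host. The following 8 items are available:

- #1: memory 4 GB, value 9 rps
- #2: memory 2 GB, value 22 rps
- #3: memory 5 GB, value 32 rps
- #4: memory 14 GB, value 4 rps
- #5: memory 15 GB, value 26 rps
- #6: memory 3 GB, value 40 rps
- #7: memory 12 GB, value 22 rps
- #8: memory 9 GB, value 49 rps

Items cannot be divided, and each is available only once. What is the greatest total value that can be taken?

Check high-value combinations within 18 GB:
- #3+#6+#8: memory 5+3+9=17, value 32+40+49=121
- #1+#2+#6+#8: memory 4+2+3+9=18, value 9+22+40+49=120
- #2+#6+#8: memory 2+3+9=14, value 22+40+49=111
- #1+#2+#3+#6: memory 4+2+5+3=14, value 9+22+32+40=103
Best: 121 rps.

121 rps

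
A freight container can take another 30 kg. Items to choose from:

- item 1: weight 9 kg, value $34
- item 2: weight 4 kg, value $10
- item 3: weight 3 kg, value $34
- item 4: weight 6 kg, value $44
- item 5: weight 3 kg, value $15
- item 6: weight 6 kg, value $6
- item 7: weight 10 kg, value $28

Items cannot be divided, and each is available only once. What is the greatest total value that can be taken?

$140

Check high-value combinations within 30 kg:
- item 1+item 3+item 4+item 7: weight 9+3+6+10=28, value 34+34+44+28=140
- item 1+item 2+item 3+item 4+item 5: weight 9+4+3+6+3=25, value 34+10+34+44+15=137
- item 1+item 3+item 4+item 5+item 6: weight 9+3+6+3+6=27, value 34+34+44+15+6=133
- item 2+item 3+item 4+item 5+item 7: weight 4+3+6+3+10=26, value 10+34+44+15+28=131
Best: $140.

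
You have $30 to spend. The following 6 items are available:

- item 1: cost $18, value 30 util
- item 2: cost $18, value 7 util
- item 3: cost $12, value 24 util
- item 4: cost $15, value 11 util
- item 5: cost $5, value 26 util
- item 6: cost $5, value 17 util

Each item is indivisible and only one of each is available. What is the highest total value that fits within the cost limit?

73 util

Check high-value combinations within $30:
- item 1+item 5+item 6: cost 18+5+5=28, value 30+26+17=73
- item 3+item 5+item 6: cost 12+5+5=22, value 24+26+17=67
- item 1+item 5: cost 18+5=23, value 30+26=56
Best: 73 util.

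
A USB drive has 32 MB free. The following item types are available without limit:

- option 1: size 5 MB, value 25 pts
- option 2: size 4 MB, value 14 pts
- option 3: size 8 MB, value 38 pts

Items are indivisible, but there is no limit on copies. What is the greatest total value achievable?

152 pts

Best value-per-unit is option 1 at 25/5; filling with it alone gives 6×25 = 150.
Optimal mix: 4×option 1 + 1×option 2 + 1×option 3 → size 32, value 152.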